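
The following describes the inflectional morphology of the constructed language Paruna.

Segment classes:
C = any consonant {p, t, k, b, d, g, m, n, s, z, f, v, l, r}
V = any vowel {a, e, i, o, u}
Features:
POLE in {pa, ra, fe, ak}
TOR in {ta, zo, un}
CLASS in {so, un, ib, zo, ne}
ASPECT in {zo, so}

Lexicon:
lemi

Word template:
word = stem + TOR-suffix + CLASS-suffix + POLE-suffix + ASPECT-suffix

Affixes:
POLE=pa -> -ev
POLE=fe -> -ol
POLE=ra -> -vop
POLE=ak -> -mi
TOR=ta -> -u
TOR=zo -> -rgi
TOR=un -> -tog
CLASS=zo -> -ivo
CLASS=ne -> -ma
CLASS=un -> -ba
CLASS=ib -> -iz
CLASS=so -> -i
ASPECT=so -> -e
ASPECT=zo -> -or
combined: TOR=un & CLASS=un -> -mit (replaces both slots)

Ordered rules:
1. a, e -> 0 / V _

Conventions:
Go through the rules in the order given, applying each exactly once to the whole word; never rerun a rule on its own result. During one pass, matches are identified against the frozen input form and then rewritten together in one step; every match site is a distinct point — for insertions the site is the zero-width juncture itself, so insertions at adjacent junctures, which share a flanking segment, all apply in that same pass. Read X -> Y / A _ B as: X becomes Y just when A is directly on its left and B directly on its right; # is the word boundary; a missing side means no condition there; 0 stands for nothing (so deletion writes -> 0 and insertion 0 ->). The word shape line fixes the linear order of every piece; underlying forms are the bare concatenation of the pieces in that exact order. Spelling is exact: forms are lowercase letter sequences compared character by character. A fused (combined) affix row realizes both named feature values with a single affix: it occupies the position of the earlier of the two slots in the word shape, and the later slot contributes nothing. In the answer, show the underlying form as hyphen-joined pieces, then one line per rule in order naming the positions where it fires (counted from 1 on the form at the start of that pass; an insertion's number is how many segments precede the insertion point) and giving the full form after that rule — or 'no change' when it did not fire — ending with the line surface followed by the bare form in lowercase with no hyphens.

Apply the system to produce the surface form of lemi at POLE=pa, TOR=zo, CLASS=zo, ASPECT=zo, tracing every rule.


underlying: lemi-rgi-ivo-ev-or
1. a, e -> 0 / V _: fires at position(s) 11: lemirgiivovor
surface: lemirgiivovor


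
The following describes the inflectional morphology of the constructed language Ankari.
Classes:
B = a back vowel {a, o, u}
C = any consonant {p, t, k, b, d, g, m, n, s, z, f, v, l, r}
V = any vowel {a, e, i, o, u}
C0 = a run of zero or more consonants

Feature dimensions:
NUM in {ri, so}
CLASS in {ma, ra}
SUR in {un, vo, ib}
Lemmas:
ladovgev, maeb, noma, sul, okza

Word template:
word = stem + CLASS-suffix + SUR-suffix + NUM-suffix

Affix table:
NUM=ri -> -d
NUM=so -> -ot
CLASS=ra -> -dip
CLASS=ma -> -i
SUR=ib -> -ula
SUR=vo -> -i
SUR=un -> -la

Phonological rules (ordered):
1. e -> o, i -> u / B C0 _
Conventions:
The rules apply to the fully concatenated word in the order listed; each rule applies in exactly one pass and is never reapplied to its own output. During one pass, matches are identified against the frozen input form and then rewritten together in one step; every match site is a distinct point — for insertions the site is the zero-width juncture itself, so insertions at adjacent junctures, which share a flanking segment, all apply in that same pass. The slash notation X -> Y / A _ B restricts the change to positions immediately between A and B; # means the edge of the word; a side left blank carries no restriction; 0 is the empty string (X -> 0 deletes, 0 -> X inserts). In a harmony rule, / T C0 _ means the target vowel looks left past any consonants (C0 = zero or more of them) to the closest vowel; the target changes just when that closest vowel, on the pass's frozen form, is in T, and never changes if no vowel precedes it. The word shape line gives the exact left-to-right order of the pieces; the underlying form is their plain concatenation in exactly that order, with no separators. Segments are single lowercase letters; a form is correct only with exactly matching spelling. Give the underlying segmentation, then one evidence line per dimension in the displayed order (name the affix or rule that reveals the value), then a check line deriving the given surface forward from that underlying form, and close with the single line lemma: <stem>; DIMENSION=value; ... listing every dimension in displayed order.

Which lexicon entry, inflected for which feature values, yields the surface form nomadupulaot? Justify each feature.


underlying: noma-dip-ula-ot
NUM=so - signalled by the affix -ot
CLASS=ra - signalled by the affix -dip
SUR=ib - signalled by the affix -ula
check: nomadipulaot -> nomadupulaot
lemma: noma; NUM=so; CLASS=ra; SUR=ib


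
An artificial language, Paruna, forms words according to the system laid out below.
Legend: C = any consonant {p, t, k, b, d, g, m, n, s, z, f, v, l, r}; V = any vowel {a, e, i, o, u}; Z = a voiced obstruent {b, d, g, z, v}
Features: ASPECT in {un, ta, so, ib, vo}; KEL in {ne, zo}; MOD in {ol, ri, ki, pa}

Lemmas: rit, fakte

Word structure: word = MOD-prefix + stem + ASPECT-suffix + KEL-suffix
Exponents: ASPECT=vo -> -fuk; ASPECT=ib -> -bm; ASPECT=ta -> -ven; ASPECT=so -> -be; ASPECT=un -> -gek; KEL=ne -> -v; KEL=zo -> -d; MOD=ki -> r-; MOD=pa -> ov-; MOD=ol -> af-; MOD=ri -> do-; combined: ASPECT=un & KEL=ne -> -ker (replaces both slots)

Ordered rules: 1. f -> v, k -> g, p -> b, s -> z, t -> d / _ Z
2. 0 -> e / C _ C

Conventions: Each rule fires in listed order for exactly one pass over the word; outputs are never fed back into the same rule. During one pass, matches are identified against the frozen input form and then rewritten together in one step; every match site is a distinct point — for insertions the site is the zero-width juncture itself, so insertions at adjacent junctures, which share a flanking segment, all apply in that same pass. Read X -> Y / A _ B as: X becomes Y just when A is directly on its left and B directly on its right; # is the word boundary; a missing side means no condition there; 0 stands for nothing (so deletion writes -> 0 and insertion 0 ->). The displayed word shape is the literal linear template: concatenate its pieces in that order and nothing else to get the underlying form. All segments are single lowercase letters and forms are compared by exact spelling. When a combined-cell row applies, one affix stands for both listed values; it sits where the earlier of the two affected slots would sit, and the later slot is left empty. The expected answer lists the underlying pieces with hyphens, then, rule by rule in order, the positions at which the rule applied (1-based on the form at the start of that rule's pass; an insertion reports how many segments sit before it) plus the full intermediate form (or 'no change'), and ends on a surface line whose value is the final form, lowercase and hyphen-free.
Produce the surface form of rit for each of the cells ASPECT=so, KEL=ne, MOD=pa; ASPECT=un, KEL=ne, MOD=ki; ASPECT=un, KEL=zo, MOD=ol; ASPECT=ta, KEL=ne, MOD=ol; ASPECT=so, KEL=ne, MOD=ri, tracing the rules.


cell ASPECT=so, KEL=ne, MOD=pa:
underlying: ov-rit-be-v
1. f -> v, k -> g, p -> b, s -> z, t -> d / _ Z: fires at position(s) 5: ovridbev
2. 0 -> e / C _ C: inserts after position(s) 2, 5: overidebev
surface: overidebev

cell ASPECT=un, KEL=ne, MOD=ki:
underlying: r-rit-ker
1. f -> v, k -> g, p -> b, s -> z, t -> d / _ Z: no change
2. 0 -> e / C _ C: inserts after position(s) 1, 4: reriteker
surface: reriteker

cell ASPECT=un, KEL=zo, MOD=ol:
underlying: af-rit-gek-d
1. f -> v, k -> g, p -> b, s -> z, t -> d / _ Z: fires at position(s) 5, 8: afridgegd
2. 0 -> e / C _ C: inserts after position(s) 2, 5, 8: aferidegeged
surface: aferidegeged

cell ASPECT=ta, KEL=ne, MOD=ol:
underlying: af-rit-ven-v
1. f -> v, k -> g, p -> b, s -> z, t -> d / _ Z: fires at position(s) 5: afridvenv
2. 0 -> e / C _ C: inserts after position(s) 2, 5, 8: aferidevenev
surface: aferidevenev

cell ASPECT=so, KEL=ne, MOD=ri:
underlying: do-rit-be-v
1. f -> v, k -> g, p -> b, s -> z, t -> d / _ Z: fires at position(s) 5: doridbev
2. 0 -> e / C _ C: inserts after position(s) 5: doridebev
surface: doridebev


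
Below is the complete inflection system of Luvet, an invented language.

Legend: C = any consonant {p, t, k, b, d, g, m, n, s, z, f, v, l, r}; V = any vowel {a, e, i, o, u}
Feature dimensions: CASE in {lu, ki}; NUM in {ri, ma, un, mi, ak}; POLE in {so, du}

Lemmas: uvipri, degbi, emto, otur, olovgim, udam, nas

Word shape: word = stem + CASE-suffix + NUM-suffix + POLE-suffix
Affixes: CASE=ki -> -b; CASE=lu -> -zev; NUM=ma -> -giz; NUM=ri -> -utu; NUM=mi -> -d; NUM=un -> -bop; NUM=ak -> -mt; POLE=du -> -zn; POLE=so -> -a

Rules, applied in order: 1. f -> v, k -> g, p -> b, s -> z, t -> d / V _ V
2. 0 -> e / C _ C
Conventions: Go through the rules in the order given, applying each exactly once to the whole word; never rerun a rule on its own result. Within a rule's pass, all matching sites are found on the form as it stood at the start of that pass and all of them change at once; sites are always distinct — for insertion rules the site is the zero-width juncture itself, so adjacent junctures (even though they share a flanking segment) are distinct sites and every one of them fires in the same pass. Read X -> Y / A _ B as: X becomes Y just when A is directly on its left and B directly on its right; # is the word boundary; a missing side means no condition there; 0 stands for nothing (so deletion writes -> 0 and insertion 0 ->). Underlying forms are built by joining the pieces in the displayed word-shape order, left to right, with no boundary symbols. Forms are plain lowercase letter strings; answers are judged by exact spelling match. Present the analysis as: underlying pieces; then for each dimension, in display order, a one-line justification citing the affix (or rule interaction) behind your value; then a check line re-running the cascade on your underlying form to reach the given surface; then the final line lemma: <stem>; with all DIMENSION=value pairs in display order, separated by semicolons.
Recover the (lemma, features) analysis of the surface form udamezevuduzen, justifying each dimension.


underlying: udam-zev-utu-zn
CASE=lu - signalled by the affix -zev
NUM=ri - signalled by the affix -utu
POLE=du - signalled by the affix -zn
check: udamzevutuzn -> udamzevuduzn -> udamezevuduzen
lemma: udam; CASE=lu; NUM=ri; POLE=du


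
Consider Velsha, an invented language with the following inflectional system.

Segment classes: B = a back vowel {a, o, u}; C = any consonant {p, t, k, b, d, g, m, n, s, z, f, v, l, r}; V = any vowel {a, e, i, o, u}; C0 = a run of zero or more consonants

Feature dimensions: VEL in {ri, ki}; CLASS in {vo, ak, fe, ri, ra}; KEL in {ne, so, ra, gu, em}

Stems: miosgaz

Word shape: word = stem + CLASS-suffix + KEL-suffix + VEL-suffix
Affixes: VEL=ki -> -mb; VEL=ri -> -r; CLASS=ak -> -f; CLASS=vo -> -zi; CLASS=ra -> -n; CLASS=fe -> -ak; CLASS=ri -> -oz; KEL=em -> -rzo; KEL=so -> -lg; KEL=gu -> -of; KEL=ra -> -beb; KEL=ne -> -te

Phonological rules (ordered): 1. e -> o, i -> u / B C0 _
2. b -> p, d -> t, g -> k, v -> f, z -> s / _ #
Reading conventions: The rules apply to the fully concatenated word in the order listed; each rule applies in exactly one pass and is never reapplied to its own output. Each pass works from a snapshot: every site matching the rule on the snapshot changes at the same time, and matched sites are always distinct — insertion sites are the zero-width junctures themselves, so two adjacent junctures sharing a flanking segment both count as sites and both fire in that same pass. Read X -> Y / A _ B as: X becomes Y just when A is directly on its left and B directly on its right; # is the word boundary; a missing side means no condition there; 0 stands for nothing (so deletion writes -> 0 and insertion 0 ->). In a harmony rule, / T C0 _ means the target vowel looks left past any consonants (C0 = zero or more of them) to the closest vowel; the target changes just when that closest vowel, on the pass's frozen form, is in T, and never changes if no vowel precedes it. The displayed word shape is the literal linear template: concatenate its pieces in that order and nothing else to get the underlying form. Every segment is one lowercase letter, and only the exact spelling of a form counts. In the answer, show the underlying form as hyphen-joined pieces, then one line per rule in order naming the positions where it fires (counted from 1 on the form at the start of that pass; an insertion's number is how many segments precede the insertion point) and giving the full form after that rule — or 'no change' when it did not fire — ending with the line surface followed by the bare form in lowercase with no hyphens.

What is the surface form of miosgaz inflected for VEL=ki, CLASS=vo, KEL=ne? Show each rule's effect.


underlying: miosgaz-zi-te-mb
1. e -> o, i -> u / B C0 _: fires at position(s) 9: miosgazzutemb
2. b -> p, d -> t, g -> k, v -> f, z -> s / _ #: fires at position(s) 13: miosgazzutemp
surface: miosgazzutemp


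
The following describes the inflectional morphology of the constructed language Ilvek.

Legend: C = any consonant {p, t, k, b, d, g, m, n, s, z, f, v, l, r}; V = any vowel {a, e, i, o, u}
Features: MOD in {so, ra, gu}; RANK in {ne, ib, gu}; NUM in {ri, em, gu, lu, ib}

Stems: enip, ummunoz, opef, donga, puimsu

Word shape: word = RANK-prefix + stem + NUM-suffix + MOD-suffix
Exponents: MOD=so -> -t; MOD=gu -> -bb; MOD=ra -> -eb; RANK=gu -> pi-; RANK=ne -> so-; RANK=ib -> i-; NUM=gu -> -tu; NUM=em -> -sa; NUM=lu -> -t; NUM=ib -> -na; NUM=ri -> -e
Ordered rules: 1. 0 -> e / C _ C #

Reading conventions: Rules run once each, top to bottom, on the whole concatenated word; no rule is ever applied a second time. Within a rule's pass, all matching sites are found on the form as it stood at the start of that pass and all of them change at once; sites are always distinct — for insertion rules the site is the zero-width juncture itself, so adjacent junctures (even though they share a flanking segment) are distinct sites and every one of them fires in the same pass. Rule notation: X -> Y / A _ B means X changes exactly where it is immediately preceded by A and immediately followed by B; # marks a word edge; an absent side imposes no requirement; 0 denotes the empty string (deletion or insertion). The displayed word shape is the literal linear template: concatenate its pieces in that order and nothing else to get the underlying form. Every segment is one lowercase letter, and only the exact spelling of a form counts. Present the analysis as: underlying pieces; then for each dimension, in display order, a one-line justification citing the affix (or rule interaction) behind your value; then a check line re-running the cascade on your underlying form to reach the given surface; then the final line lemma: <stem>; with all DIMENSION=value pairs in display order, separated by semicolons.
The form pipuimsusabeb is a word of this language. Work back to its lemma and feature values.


underlying: pi-puimsu-sa-bb
MOD=gu - signalled by the affix -bb
RANK=gu - signalled by the affix pi-
NUM=em - signalled by the affix -sa
check: pipuimsusabb -> pipuimsusabeb
lemma: puimsu; MOD=gu; RANK=gu; NUM=em


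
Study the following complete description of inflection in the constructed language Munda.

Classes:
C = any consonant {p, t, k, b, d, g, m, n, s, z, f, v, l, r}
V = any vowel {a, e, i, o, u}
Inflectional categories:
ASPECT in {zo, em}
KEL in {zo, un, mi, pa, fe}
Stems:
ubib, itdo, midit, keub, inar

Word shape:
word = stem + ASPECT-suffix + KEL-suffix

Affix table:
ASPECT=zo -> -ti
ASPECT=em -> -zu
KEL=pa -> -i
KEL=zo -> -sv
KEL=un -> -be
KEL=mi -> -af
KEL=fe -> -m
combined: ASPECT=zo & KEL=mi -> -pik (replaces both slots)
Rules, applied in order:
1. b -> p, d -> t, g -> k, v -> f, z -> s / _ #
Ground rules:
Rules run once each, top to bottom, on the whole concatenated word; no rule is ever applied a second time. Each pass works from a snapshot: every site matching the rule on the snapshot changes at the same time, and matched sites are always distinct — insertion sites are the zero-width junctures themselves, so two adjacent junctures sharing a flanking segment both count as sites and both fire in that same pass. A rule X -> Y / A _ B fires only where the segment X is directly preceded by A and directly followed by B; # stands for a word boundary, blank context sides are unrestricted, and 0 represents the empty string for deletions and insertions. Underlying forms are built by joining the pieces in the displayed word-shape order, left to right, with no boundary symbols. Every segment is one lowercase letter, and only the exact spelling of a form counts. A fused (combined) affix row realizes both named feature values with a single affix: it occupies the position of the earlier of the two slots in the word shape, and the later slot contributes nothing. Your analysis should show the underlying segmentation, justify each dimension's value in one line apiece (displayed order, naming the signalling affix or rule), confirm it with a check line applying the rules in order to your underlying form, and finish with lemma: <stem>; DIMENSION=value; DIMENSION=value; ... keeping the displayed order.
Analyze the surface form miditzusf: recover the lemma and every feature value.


underlying: midit-zu-sv
ASPECT=em - signalled by the affix -zu
KEL=zo - signalled by the affix -sv
check: miditzusv -> miditzusf
lemma: midit; ASPECT=em; KEL=zo


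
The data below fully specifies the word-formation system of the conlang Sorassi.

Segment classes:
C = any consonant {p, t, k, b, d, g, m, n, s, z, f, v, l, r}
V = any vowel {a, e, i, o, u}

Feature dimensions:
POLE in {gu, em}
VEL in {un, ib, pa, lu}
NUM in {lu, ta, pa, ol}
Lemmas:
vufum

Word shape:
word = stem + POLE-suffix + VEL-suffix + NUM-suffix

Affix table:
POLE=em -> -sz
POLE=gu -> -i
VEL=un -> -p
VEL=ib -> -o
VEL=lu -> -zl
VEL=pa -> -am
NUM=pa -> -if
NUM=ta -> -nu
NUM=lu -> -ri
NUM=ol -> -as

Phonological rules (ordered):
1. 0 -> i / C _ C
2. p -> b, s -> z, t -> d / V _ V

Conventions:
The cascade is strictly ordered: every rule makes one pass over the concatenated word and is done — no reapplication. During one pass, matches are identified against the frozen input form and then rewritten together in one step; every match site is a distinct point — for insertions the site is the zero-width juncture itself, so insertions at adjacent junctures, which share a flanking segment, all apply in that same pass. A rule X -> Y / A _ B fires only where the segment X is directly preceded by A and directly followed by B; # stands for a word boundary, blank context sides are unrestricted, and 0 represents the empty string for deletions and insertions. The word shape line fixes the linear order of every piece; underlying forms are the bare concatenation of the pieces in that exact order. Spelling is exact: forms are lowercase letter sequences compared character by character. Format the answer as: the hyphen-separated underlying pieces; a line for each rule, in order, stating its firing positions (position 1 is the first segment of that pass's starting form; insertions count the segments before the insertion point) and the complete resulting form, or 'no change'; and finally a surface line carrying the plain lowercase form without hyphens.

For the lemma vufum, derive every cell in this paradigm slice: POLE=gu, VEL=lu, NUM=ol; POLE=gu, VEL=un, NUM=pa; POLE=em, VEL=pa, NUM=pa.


cell POLE=gu, VEL=lu, NUM=ol:
underlying: vufum-i-zl-as
1. 0 -> i / C _ C: inserts after position(s) 7: vufumizilas
2. p -> b, s -> z, t -> d / V _ V: no change
surface: vufumizilas

cell POLE=gu, VEL=un, NUM=pa:
underlying: vufum-i-p-if
1. 0 -> i / C _ C: no change
2. p -> b, s -> z, t -> d / V _ V: fires at position(s) 7: vufumibif
surface: vufumibif

cell POLE=em, VEL=pa, NUM=pa:
underlying: vufum-sz-am-if
1. 0 -> i / C _ C: inserts after position(s) 5, 6: vufumisizamif
2. p -> b, s -> z, t -> d / V _ V: fires at position(s) 7: vufumizizamif
surface: vufumizizamif


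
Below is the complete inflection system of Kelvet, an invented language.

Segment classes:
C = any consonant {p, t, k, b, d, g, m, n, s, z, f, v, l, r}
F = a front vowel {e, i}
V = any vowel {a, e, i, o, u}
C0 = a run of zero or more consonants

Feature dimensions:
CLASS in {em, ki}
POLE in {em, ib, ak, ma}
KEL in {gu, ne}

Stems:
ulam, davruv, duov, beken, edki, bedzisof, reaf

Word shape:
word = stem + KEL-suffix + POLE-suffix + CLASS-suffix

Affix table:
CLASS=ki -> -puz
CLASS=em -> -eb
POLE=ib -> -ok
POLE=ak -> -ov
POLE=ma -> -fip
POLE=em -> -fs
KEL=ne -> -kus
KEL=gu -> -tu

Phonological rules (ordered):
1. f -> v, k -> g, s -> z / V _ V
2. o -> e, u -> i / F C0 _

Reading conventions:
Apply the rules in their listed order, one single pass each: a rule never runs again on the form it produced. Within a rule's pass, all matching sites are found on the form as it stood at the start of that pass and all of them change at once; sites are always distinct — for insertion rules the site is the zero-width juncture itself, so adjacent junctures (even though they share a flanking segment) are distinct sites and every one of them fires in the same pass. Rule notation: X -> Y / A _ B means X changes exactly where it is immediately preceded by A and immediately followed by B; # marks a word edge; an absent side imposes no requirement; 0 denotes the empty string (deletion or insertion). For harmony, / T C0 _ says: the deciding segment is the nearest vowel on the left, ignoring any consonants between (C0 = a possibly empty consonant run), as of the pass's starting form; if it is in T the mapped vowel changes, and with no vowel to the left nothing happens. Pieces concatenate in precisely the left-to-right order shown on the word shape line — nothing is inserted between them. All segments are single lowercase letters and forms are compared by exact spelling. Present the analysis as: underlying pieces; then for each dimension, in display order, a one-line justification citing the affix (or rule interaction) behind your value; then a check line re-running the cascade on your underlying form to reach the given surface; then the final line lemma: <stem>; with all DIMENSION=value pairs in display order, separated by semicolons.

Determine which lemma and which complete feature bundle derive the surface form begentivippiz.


underlying: beken-tu-fip-puz
CLASS=ki - signalled by the affix -puz
POLE=ma - signalled by the affix -fip
KEL=gu - signalled by the affix -tu
check: bekentufippuz -> begentuvippuz -> begentivippiz
lemma: beken; CLASS=ki; POLE=ma; KEL=gu


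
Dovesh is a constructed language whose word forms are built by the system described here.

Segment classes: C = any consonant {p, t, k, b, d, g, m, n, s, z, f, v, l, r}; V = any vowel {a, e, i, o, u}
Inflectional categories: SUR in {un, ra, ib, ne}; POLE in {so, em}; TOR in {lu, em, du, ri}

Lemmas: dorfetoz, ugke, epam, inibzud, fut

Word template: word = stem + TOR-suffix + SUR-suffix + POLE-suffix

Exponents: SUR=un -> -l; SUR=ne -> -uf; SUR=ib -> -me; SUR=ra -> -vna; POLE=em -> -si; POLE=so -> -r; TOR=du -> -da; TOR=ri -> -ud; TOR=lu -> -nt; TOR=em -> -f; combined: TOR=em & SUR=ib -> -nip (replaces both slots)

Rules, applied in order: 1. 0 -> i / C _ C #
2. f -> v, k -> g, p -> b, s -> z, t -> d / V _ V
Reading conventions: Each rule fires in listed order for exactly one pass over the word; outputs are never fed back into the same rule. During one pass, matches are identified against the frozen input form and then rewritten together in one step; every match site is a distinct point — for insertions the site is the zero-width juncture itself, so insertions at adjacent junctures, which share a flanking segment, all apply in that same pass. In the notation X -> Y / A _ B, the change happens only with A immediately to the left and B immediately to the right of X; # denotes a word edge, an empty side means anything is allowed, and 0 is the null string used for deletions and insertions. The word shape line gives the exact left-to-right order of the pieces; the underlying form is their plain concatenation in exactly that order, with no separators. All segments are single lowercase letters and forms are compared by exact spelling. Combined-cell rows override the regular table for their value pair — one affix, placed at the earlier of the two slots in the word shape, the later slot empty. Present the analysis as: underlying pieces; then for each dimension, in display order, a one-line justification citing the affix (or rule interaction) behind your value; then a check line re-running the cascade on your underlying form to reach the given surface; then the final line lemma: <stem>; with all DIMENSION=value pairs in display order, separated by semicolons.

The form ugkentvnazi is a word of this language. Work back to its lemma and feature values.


underlying: ugke-nt-vna-si
SUR=ra - signalled by the affix -vna
POLE=em - signalled by the affix -si
TOR=lu - signalled by the affix -nt
check: ugkentvnasi -> ugkentvnasi -> ugkentvnazi
lemma: ugke; SUR=ra; POLE=em; TOR=lu


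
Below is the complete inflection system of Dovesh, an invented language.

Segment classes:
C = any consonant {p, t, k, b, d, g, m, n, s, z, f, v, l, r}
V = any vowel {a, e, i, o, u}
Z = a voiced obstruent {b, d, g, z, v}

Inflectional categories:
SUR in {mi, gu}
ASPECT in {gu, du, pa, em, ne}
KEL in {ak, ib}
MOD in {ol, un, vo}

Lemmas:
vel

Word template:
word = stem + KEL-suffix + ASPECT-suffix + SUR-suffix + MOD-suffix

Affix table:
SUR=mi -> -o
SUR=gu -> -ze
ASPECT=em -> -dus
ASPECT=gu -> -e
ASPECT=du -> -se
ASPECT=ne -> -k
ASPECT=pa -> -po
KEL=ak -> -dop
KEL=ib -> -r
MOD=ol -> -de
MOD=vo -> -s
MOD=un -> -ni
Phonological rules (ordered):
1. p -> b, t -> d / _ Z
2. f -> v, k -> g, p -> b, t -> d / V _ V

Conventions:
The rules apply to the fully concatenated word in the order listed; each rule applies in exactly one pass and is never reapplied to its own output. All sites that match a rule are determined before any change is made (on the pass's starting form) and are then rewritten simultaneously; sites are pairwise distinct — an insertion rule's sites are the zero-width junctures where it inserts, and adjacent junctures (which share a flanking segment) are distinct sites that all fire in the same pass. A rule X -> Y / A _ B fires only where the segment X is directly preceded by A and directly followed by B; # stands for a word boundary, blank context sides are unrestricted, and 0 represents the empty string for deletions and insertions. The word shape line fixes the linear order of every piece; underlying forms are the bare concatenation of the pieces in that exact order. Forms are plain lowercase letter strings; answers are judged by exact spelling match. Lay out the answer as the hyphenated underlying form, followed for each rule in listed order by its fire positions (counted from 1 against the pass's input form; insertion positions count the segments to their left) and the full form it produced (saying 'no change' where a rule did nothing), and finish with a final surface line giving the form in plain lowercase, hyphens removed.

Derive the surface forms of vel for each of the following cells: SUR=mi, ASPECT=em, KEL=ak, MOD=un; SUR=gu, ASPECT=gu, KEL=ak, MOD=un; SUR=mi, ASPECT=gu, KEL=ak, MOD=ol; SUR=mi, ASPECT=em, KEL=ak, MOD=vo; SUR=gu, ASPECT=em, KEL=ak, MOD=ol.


cell SUR=mi, ASPECT=em, KEL=ak, MOD=un:
underlying: vel-dop-dus-o-ni
1. p -> b, t -> d / _ Z: fires at position(s) 6: veldobdusoni
2. f -> v, k -> g, p -> b, t -> d / V _ V: no change
surface: veldobdusoni

cell SUR=gu, ASPECT=gu, KEL=ak, MOD=un:
underlying: vel-dop-e-ze-ni
1. p -> b, t -> d / _ Z: no change
2. f -> v, k -> g, p -> b, t -> d / V _ V: fires at position(s) 6: veldobezeni
surface: veldobezeni

cell SUR=mi, ASPECT=gu, KEL=ak, MOD=ol:
underlying: vel-dop-e-o-de
1. p -> b, t -> d / _ Z: no change
2. f -> v, k -> g, p -> b, t -> d / V _ V: fires at position(s) 6: veldobeode
surface: veldobeode

cell SUR=mi, ASPECT=em, KEL=ak, MOD=vo:
underlying: vel-dop-dus-o-s
1. p -> b, t -> d / _ Z: fires at position(s) 6: veldobdusos
2. f -> v, k -> g, p -> b, t -> d / V _ V: no change
surface: veldobdusos

cell SUR=gu, ASPECT=em, KEL=ak, MOD=ol:
underlying: vel-dop-dus-ze-de
1. p -> b, t -> d / _ Z: fires at position(s) 6: veldobduszede
2. f -> v, k -> g, p -> b, t -> d / V _ V: no change
surface: veldobduszede


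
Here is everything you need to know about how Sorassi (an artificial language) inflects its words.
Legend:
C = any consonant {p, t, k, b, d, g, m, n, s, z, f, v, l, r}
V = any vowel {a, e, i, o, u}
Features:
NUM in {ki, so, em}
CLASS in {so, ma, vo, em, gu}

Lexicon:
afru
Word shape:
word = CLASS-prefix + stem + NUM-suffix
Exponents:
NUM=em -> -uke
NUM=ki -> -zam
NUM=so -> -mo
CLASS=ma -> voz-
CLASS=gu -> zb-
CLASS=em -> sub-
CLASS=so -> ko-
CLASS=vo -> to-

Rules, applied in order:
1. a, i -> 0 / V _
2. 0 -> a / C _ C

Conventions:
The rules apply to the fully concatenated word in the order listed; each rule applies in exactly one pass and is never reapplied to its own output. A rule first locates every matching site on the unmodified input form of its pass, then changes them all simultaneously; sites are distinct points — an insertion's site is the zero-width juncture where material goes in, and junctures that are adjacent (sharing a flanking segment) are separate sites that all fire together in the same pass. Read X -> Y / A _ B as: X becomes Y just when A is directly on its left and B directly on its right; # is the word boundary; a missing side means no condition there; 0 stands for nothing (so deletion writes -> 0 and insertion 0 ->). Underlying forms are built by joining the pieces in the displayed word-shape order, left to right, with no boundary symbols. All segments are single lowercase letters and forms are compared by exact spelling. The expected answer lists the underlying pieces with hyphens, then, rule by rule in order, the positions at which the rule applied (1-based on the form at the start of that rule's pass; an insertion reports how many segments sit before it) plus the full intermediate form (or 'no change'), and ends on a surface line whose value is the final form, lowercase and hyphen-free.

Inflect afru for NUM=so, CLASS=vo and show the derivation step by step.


underlying: to-afru-mo
1. a, i -> 0 / V _: fires at position(s) 3: tofrumo
2. 0 -> a / C _ C: inserts after position(s) 3: tofarumo
surface: tofarumo


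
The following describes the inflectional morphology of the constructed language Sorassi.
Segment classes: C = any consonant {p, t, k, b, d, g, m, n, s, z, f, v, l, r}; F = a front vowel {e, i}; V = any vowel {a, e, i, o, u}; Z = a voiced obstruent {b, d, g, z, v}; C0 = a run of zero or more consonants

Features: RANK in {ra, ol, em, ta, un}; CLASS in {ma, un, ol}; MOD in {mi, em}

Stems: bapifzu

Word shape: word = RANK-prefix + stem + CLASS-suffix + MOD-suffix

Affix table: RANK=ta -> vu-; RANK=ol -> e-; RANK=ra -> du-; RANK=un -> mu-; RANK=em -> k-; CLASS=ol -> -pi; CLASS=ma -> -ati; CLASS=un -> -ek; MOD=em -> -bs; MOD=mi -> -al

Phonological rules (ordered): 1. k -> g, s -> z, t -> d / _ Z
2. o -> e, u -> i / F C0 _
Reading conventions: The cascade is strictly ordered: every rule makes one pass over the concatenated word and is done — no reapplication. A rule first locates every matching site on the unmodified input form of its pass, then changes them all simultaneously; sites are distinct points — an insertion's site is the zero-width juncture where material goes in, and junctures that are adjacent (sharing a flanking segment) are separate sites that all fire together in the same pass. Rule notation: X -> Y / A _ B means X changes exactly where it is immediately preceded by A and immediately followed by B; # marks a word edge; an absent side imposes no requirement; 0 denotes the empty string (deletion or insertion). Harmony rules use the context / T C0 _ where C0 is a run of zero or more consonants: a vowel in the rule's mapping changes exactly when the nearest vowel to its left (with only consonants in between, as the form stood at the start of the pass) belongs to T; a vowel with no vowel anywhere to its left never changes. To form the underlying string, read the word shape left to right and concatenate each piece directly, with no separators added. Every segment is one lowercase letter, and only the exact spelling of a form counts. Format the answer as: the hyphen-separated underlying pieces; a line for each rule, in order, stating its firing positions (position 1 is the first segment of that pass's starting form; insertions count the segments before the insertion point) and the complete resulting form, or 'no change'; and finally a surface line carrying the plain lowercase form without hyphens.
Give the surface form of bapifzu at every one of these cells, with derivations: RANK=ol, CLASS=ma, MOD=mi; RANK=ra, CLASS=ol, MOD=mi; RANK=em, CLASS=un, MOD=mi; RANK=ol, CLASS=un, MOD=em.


cell RANK=ol, CLASS=ma, MOD=mi:
underlying: e-bapifzu-ati-al
1. k -> g, s -> z, t -> d / _ Z: no change
2. o -> e, u -> i / F C0 _: fires at position(s) 8: ebapifziatial
surface: ebapifziatial

cell RANK=ra, CLASS=ol, MOD=mi:
underlying: du-bapifzu-pi-al
1. k -> g, s -> z, t -> d / _ Z: no change
2. o -> e, u -> i / F C0 _: fires at position(s) 9: dubapifzipial
surface: dubapifzipial

cell RANK=em, CLASS=un, MOD=mi:
underlying: k-bapifzu-ek-al
1. k -> g, s -> z, t -> d / _ Z: fires at position(s) 1: gbapifzuekal
2. o -> e, u -> i / F C0 _: fires at position(s) 8: gbapifziekal
surface: gbapifziekal

cell RANK=ol, CLASS=un, MOD=em:
underlying: e-bapifzu-ek-bs
1. k -> g, s -> z, t -> d / _ Z: fires at position(s) 10: ebapifzuegbs
2. o -> e, u -> i / F C0 _: fires at position(s) 8: ebapifziegbs
surface: ebapifziegbs


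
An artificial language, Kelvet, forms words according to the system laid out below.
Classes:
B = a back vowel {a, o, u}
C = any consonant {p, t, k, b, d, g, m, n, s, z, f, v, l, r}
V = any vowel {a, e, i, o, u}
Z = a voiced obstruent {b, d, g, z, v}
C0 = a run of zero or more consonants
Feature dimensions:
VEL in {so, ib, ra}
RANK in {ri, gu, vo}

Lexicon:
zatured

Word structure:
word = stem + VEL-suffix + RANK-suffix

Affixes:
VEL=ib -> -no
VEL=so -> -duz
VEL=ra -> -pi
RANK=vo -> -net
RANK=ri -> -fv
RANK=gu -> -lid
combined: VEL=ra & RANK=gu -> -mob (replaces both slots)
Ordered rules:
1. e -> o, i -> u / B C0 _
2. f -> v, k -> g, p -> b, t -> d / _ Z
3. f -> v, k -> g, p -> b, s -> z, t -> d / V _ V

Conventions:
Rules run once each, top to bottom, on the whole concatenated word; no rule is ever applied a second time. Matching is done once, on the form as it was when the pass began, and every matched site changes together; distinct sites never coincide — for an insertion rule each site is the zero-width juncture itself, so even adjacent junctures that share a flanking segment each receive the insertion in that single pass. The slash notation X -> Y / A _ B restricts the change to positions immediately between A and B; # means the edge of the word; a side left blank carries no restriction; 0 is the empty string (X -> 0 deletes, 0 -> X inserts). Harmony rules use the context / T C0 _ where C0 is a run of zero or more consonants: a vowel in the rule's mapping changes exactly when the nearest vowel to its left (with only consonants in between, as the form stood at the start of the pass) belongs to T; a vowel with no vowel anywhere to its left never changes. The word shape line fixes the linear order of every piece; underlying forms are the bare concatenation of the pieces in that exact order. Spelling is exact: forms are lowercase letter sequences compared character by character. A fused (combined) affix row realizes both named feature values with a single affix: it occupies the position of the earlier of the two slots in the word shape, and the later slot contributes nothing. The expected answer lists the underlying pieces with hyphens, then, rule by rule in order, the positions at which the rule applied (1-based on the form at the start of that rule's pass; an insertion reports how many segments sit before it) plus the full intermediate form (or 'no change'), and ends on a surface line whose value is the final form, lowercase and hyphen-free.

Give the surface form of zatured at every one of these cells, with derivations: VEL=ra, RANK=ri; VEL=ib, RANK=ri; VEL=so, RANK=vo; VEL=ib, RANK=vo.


cell VEL=ra, RANK=ri:
underlying: zatured-pi-fv
1. e -> o, i -> u / B C0 _: fires at position(s) 6: zaturodpifv
2. f -> v, k -> g, p -> b, t -> d / _ Z: fires at position(s) 10: zaturodpivv
3. f -> v, k -> g, p -> b, s -> z, t -> d / V _ V: fires at position(s) 3: zadurodpivv
surface: zadurodpivv

cell VEL=ib, RANK=ri:
underlying: zatured-no-fv
1. e -> o, i -> u / B C0 _: fires at position(s) 6: zaturodnofv
2. f -> v, k -> g, p -> b, t -> d / _ Z: fires at position(s) 10: zaturodnovv
3. f -> v, k -> g, p -> b, s -> z, t -> d / V _ V: fires at position(s) 3: zadurodnovv
surface: zadurodnovv

cell VEL=so, RANK=vo:
underlying: zatured-duz-net
1. e -> o, i -> u / B C0 _: fires at position(s) 6, 12: zaturodduznot
2. f -> v, k -> g, p -> b, t -> d / _ Z: no change
3. f -> v, k -> g, p -> b, s -> z, t -> d / V _ V: fires at position(s) 3: zadurodduznot
surface: zadurodduznot

cell VEL=ib, RANK=vo:
underlying: zatured-no-net
1. e -> o, i -> u / B C0 _: fires at position(s) 6, 11: zaturodnonot
2. f -> v, k -> g, p -> b, t -> d / _ Z: no change
3. f -> v, k -> g, p -> b, s -> z, t -> d / V _ V: fires at position(s) 3: zadurodnonot
surface: zadurodnonot


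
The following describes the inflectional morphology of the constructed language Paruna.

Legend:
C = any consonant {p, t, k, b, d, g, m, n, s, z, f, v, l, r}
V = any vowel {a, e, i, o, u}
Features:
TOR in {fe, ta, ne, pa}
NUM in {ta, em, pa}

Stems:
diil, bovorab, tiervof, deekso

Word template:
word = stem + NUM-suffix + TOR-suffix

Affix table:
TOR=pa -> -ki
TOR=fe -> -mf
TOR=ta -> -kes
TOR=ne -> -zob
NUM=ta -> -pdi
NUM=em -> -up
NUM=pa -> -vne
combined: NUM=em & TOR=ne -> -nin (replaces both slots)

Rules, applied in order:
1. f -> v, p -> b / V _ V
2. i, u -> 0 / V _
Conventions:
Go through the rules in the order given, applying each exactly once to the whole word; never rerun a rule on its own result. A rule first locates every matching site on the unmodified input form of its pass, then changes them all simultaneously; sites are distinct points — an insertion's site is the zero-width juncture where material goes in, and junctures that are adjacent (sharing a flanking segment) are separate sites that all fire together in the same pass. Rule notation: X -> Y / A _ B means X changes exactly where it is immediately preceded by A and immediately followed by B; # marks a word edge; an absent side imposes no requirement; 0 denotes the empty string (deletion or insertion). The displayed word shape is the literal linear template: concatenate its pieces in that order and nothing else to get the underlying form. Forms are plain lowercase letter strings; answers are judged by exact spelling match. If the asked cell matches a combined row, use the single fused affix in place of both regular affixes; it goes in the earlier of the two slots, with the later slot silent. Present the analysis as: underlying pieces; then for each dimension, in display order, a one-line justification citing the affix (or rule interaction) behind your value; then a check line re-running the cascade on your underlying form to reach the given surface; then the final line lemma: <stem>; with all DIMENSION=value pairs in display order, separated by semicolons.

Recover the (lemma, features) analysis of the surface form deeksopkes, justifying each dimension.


underlying: deekso-up-kes
TOR=ta - signalled by the affix -kes
NUM=em - signalled by the affix -up
check: deeksoupkes -> deeksoupkes -> deeksopkes
lemma: deekso; TOR=ta; NUM=em


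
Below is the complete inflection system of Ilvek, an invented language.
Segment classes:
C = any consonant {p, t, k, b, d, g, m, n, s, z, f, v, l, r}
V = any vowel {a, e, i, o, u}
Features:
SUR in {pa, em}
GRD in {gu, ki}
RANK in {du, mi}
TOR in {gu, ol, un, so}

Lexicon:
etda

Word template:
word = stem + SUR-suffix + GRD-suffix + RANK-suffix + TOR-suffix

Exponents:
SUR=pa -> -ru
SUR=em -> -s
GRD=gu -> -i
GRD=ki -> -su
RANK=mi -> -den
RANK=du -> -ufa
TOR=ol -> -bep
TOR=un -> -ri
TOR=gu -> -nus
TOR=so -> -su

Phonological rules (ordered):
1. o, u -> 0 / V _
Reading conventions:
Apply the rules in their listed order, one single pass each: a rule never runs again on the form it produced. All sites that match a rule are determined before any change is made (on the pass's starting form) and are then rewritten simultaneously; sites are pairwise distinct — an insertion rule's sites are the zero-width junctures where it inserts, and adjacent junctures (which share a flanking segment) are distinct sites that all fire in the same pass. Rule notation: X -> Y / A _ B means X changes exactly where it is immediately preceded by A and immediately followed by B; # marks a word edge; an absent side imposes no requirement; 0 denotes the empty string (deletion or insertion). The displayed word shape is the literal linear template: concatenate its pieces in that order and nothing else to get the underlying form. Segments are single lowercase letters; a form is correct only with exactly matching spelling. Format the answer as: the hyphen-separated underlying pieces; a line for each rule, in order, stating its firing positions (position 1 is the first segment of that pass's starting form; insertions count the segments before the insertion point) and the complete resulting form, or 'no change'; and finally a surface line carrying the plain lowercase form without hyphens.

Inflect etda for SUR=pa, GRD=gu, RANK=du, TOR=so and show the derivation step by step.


underlying: etda-ru-i-ufa-su
1. o, u -> 0 / V _: fires at position(s) 8: etdaruifasu
surface: etdaruifasu
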